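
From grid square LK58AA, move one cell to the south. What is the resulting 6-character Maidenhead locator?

LK57ax

Latitude subsquare a = 0; −1 → -1, wraps to 23 = x, carry into square.
Latitude square 8; −1 → 7.
The longitude characters are unchanged.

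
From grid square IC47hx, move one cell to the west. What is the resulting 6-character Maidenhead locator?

IC47gx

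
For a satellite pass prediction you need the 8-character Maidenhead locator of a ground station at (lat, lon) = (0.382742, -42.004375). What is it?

GJ80xj91

Offset from 180°W / 90°S: lon 137.99562°, lat 90.38274°.
Field: 137.99562/20 → 6 → G, 90.38274/10 → 9 → J; chars GJ.
Square: 17.99562/2 → 8, 0.38274/1 → 0; chars 80.
Subsquare: 1.99562/0.0833333 → 23 → x, 0.38274/0.0416667 → 9 → j; chars xj.
Extended square: 0.07896/0.00833333 → 9, 0.00774/0.00416667 → 1; chars 91.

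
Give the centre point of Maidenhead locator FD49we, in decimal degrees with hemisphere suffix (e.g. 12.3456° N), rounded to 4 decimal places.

50.8125° S, 70.1250° W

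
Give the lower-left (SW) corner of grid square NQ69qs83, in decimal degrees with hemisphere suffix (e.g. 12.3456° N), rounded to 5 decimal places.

Field N=13, Q=16: +13·20° lon, +16·10° lat → SW at lon 80°, lat 70°.
Square 6, 9: +6·2° lon, +9·1° lat → SW at lon 92°, lat 79°.
Subsquare q=16, s=18: +16·0.0833333° lon, +18·0.0416667° lat → SW at lon 93.3333°, lat 79.75°.
Extended square 8, 3: +8·0.00833333° lon, +3·0.00416667° lat → SW at lon 93.4°, lat 79.7625°.
latitude 79.76250° N, longitude 93.40000° E.

79.76250° N, 93.40000° E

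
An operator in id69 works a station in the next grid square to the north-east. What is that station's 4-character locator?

IE70

Longitude square 6; +1 → 7.
Latitude square 9; +1 → 10, wraps to 0, carry into field.
Latitude field D = 3; +1 → 4 = E.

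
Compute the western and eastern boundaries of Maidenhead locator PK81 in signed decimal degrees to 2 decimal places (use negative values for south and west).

136.00, 138.00

Field P=15, K=10: +15·20° lon, +10·10° lat → SW at lon 120°, lat 10°.
Square 8, 1: +8·2° lon, +1·1° lat → SW at lon 136°, lat 11°.
Cell spans 2° lon × 1° lat.
west 136.00, east 138.00.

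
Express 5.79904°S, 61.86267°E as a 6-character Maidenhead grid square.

Add 180° to longitude and 90° to latitude: 241.8627, 84.2010.
Field (20°×10°, letters A–R): lon ⌊241.8627/20⌋ = 12 → M; lat ⌊84.2010/10⌋ = 8 → I.
Square (2°×1°, digits 0–9): lon ⌊1.8627/2⌋ = 0; lat ⌊4.2010/1⌋ = 4.
Subsquare (5′×2.5′, letters a–x): lon ⌊1.8627/0.0833333⌋ = 22 → w; lat ⌊0.2010/0.0416667⌋ = 4 → e.

MI04we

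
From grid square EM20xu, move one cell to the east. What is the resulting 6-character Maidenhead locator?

EM30au

Longitude subsquare x = 23; +1 → 24, wraps to 0 = a, carry into square.
Longitude square 2; +1 → 3.
The latitude characters are unchanged.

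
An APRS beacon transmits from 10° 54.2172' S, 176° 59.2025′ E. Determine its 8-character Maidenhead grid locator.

RH89lc83

Offset from 180°W / 90°S: lon 356.98671°, lat 79.09638°.
Field: 356.98671/20 → 17 → R, 79.09638/10 → 7 → H; chars RH.
Square: 16.98671/2 → 8, 9.09638/1 → 9; chars 89.
Subsquare: 0.98671/0.0833333 → 11 → l, 0.09638/0.0416667 → 2 → c; chars lc.
Extended square: 0.07004/0.00833333 → 8, 0.01305/0.00416667 → 3; chars 83.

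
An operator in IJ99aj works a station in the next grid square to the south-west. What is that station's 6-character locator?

IJ89xi

Longitude subsquare a = 0; −1 → -1, wraps to 23 = x, carry into square.
Longitude square 9; −1 → 8.
Latitude subsquare j = 9; −1 → 8 = i.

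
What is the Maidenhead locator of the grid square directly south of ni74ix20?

Latitude extended square 0; −1 → -1, wraps to 9, carry into subsquare.
Latitude subsquare x = 23; −1 → 22 = w.
The longitude characters are unchanged.

NI74iw29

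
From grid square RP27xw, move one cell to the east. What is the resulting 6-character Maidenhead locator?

RP37aw

Longitude subsquare x = 23; +1 → 24, wraps to 0 = a, carry into square.
Longitude square 2; +1 → 3.
The latitude characters are unchanged.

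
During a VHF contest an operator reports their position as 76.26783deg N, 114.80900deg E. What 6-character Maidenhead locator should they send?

OQ76jg

Shift to the Maidenhead origin (180°W, 90°S): lon 294.8090, lat 166.2678.
Field: lon ⌊294.8090/20⌋ = 14 → O; lat ⌊166.2678/10⌋ = 16 → Q.
Square: lon ⌊14.8090/2⌋ = 7; lat ⌊6.2678/1⌋ = 6.
Subsquare: lon ⌊0.8090/0.0833333⌋ = 9 → j; lat ⌊0.2678/0.0416667⌋ = 6 → g.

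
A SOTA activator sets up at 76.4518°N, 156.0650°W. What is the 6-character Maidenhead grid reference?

Offset from 180°W / 90°S: lon 23.9350°, lat 166.4518°.
Field (20°×10°, letters A–R): lon ⌊23.9350/20⌋ = 1 → B; lat ⌊166.4518/10⌋ = 16 → Q.
Square (2°×1°, digits 0–9): lon ⌊3.9350/2⌋ = 1; lat ⌊6.4518/1⌋ = 6.
Subsquare (5′×2.5′, letters a–x): lon ⌊1.9350/0.0833333⌋ = 23 → x; lat ⌊0.4518/0.0416667⌋ = 10 → k.

BQ16xk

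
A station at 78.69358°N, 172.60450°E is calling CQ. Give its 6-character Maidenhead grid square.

Add 180° to longitude and 90° to latitude: 352.6045, 168.6936.
Field: lon ⌊352.6045/20⌋ = 17 → R; lat ⌊168.6936/10⌋ = 16 → Q.
Square: lon ⌊12.6045/2⌋ = 6; lat ⌊8.6936/1⌋ = 8.
Subsquare: lon ⌊0.6045/0.0833333⌋ = 7 → h; lat ⌊0.6936/0.0416667⌋ = 16 → q.

RQ68hq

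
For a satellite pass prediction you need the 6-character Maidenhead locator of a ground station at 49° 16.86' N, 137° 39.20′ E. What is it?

Add 180° to longitude and 90° to latitude: 317.6533, 139.2810.
Field (20°×10°, letters A–R): lon ⌊317.6533/20⌋ = 15 → P; lat ⌊139.2810/10⌋ = 13 → N.
Square (2°×1°, digits 0–9): lon ⌊17.6533/2⌋ = 8; lat ⌊9.2810/1⌋ = 9.
Subsquare (5′×2.5′, letters a–x): lon ⌊1.6533/0.0833333⌋ = 19 → t; lat ⌊0.2810/0.0416667⌋ = 6 → g.

PN89tg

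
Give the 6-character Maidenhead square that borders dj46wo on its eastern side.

DJ46xo

Longitude subsquare w = 22; +1 → 23 = x.
The latitude characters are unchanged.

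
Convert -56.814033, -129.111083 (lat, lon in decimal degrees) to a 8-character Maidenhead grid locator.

CD53ke64

Offset from 180°W / 90°S: lon 50.88892°, lat 33.18597°.
Field: 50.88892/20 → 2 → C, 33.18597/10 → 3 → D; chars CD.
Square: 10.88892/2 → 5, 3.18597/1 → 3; chars 53.
Subsquare: 0.88892/0.0833333 → 10 → k, 0.18597/0.0416667 → 4 → e; chars ke.
Extended square: 0.05558/0.00833333 → 6, 0.01930/0.00416667 → 4; chars 64.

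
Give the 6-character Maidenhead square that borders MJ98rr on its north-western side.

MJ98qs

Longitude subsquare r = 17; −1 → 16 = q.
Latitude subsquare r = 17; +1 → 18 = s.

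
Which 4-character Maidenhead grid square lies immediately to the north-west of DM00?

CM91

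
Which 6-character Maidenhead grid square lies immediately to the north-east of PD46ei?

PD46fj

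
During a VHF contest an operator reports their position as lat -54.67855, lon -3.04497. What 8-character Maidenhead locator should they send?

Add 180° to longitude and 90° to latitude: 176.95503, 35.32145.
Field: lon ⌊176.95503/20⌋ = 8 → I; lat ⌊35.32145/10⌋ = 3 → D.
Square: lon ⌊16.95503/2⌋ = 8; lat ⌊5.32145/1⌋ = 5.
Subsquare: lon ⌊0.95503/0.0833333⌋ = 11 → l; lat ⌊0.32145/0.0416667⌋ = 7 → h.
Extended square: lon ⌊0.03836/0.00833333⌋ = 4; lat ⌊0.02978/0.00416667⌋ = 7.

ID85lh47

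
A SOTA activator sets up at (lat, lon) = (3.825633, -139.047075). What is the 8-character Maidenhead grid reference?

Add 180° to longitude and 90° to latitude: 40.95292, 93.82563.
Field (20°×10°, letters A–R): lon ⌊40.95292/20⌋ = 2 → C; lat ⌊93.82563/10⌋ = 9 → J.
Square (2°×1°, digits 0–9): lon ⌊0.95292/2⌋ = 0; lat ⌊3.82563/1⌋ = 3.
Subsquare (5′×2.5′, letters a–x): lon ⌊0.95292/0.0833333⌋ = 11 → l; lat ⌊0.82563/0.0416667⌋ = 19 → t.
Extended square (30″×15″, digits 0–9): lon ⌊0.03626/0.00833333⌋ = 4; lat ⌊0.03397/0.00416667⌋ = 8.

CJ03lt48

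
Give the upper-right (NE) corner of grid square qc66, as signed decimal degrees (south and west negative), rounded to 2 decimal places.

Field Q=16, C=2: +16·20° lon, +2·10° lat → SW at lon 140°, lat -70°.
Square 6, 6: +6·2° lon, +6·1° lat → SW at lon 152°, lat -64°.
Cell spans 2° lon × 1° lat. NE corner is SW corner plus one full cell.
latitude -63.00, longitude 154.00.

-63.00, 154.00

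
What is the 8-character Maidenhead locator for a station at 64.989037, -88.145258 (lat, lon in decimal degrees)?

EP54wx27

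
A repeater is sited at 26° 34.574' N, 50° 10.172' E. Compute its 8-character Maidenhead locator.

Add 180° to longitude and 90° to latitude: 230.16953, 116.57623.
Field: lon ⌊230.16953/20⌋ = 11 → L; lat ⌊116.57623/10⌋ = 11 → L.
Square: lon ⌊10.16953/2⌋ = 5; lat ⌊6.57623/1⌋ = 6.
Subsquare: lon ⌊0.16953/0.0833333⌋ = 2 → c; lat ⌊0.57623/0.0416667⌋ = 13 → n.
Extended square: lon ⌊0.00287/0.00833333⌋ = 0; lat ⌊0.03457/0.00416667⌋ = 8.

LL56cn08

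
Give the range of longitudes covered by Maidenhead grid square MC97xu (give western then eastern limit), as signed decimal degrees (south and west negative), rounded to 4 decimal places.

79.9167, 80.0000

Field M=12, C=2: +12·20° lon, +2·10° lat → SW at lon 60°, lat -70°.
Square 9, 7: +9·2° lon, +7·1° lat → SW at lon 78°, lat -63°.
Subsquare x=23, u=20: +23·0.0833333° lon, +20·0.0416667° lat → SW at lon 79.9167°, lat -62.1667°.
Cell spans 0.0833333° lon × 0.0416667° lat.
west 79.9167, east 80.0000.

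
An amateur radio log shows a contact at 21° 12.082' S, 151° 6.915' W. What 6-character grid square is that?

BG48kt

Add 180° to longitude and 90° to latitude: 28.8847, 68.7986.
Field: lon ⌊28.8847/20⌋ = 1 → B; lat ⌊68.7986/10⌋ = 6 → G.
Square: lon ⌊8.8847/2⌋ = 4; lat ⌊8.7986/1⌋ = 8.
Subsquare: lon ⌊0.8847/0.0833333⌋ = 10 → k; lat ⌊0.7986/0.0416667⌋ = 19 → t.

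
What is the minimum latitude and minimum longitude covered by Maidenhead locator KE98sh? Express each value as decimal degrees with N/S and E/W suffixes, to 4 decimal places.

41.7083° S, 39.5000° E

Field K=10, E=4: +10·20° lon, +4·10° lat → SW at lon 20°, lat -50°.
Square 9, 8: +9·2° lon, +8·1° lat → SW at lon 38°, lat -42°.
Subsquare s=18, h=7: +18·0.0833333° lon, +7·0.0416667° lat → SW at lon 39.5°, lat -41.7083°.
latitude 41.7083° S, longitude 39.5000° E.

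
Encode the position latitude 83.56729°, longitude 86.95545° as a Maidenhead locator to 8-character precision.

NR33ln46

Shift to the Maidenhead origin (180°W, 90°S): lon 266.95545, lat 173.56729.
Field (20°×10°, letters A–R): lon ⌊266.95545/20⌋ = 13 → N; lat ⌊173.56729/10⌋ = 17 → R.
Square (2°×1°, digits 0–9): lon ⌊6.95545/2⌋ = 3; lat ⌊3.56729/1⌋ = 3.
Subsquare (5′×2.5′, letters a–x): lon ⌊0.95545/0.0833333⌋ = 11 → l; lat ⌊0.56729/0.0416667⌋ = 13 → n.
Extended square (30″×15″, digits 0–9): lon ⌊0.03878/0.00833333⌋ = 4; lat ⌊0.02562/0.00416667⌋ = 6.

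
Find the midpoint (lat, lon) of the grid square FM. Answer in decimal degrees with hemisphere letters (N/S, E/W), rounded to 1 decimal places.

35.0° N, 70.0° W

Field F=5, M=12: +5·20° lon, +12·10° lat → SW at lon -80°, lat 30°.
Cell spans 20° lon × 10° lat. Centre is SW corner plus half of each.
latitude 35.0° N, longitude 70.0° W.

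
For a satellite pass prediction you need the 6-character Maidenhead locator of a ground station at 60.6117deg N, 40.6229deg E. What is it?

LP00ho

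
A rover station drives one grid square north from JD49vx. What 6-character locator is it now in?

JE40va

Latitude subsquare x = 23; +1 → 24, wraps to 0 = a, carry into square.
Latitude square 9; +1 → 10, wraps to 0, carry into field.
Latitude field D = 3; +1 → 4 = E.
The longitude characters are unchanged.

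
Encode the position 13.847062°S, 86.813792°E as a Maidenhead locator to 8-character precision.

Shift to the Maidenhead origin (180°W, 90°S): lon 266.81379, lat 76.15294.
Field (20°×10°, letters A–R): 266.81379/20 → 13 → N, 76.15294/10 → 7 → H; chars NH.
Square (2°×1°, digits 0–9): 6.81379/2 → 3, 6.15294/1 → 6; chars 36.
Subsquare (5′×2.5′, letters a–x): 0.81379/0.0833333 → 9 → j, 0.15294/0.0416667 → 3 → d; chars jd.
Extended square (30″×15″, digits 0–9): 0.06379/0.00833333 → 7, 0.02794/0.00416667 → 6; chars 76.

NH36jd76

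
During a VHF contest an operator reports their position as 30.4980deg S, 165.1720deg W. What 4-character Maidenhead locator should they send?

Offset from 180°W / 90°S: lon 14.83°, lat 59.50°.
Field (20°×10°, letters A–R): lon ⌊14.83/20⌋ = 0 → A; lat ⌊59.50/10⌋ = 5 → F.
Square (2°×1°, digits 0–9): lon ⌊14.83/2⌋ = 7; lat ⌊9.50/1⌋ = 9.

AF79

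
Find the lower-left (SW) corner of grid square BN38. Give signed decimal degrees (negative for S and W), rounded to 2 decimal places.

48.00, -154.00

Field B=1, N=13: +1·20° lon, +13·10° lat → SW at lon -160°, lat 40°.
Square 3, 8: +3·2° lon, +8·1° lat → SW at lon -154°, lat 48°.
latitude 48.00, longitude -154.00.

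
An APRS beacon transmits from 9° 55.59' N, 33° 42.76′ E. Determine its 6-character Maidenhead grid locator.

KJ69uw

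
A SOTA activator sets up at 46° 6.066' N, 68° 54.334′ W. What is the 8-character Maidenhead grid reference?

FN56nc14

Offset from 180°W / 90°S: lon 111.09443°, lat 136.10110°.
Field: 111.09443/20 → 5 → F, 136.10110/10 → 13 → N; chars FN.
Square: 11.09443/2 → 5, 6.10110/1 → 6; chars 56.
Subsquare: 1.09443/0.0833333 → 13 → n, 0.10110/0.0416667 → 2 → c; chars nc.
Extended square: 0.01110/0.00833333 → 1, 0.01777/0.00416667 → 4; chars 14.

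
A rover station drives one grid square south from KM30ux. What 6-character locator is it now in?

Latitude subsquare x = 23; −1 → 22 = w.
The longitude characters are unchanged.

KM30uw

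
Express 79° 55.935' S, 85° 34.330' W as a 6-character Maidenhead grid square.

EB70fb

Offset from 180°W / 90°S: lon 94.4278°, lat 10.0678°.
Field (20°×10°, letters A–R): 94.4278/20 → 4 → E, 10.0678/10 → 1 → B; chars EB.
Square (2°×1°, digits 0–9): 14.4278/2 → 7, 0.0678/1 → 0; chars 70.
Subsquare (5′×2.5′, letters a–x): 0.4278/0.0833333 → 5 → f, 0.0678/0.0416667 → 1 → b; chars fb.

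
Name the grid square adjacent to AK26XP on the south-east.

Longitude subsquare x = 23; +1 → 24, wraps to 0 = a, carry into square.
Longitude square 2; +1 → 3.
Latitude subsquare p = 15; −1 → 14 = o.

AK36ao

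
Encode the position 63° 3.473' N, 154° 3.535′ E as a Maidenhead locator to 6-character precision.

QP73ab

Shift to the Maidenhead origin (180°W, 90°S): lon 334.0589, lat 153.0579.
Field: 334.0589/20 → 16 → Q, 153.0579/10 → 15 → P; chars QP.
Square: 14.0589/2 → 7, 3.0579/1 → 3; chars 73.
Subsquare: 0.0589/0.0833333 → 0 → a, 0.0579/0.0416667 → 1 → b; chars ab.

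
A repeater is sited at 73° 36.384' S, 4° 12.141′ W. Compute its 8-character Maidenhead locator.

IB76vj54

Add 180° to longitude and 90° to latitude: 175.79765, 16.39360.
Field: 175.79765/20 → 8 → I, 16.39360/10 → 1 → B; chars IB.
Square: 15.79765/2 → 7, 6.39360/1 → 6; chars 76.
Subsquare: 1.79765/0.0833333 → 21 → v, 0.39360/0.0416667 → 9 → j; chars vj.
Extended square: 0.04765/0.00833333 → 5, 0.01860/0.00416667 → 4; chars 54.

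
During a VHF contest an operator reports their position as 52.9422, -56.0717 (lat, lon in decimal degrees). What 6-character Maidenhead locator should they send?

Shift to the Maidenhead origin (180°W, 90°S): lon 123.9283, lat 142.9422.
Field (20°×10°, letters A–R): lon ⌊123.9283/20⌋ = 6 → G; lat ⌊142.9422/10⌋ = 14 → O.
Square (2°×1°, digits 0–9): lon ⌊3.9283/2⌋ = 1; lat ⌊2.9422/1⌋ = 2.
Subsquare (5′×2.5′, letters a–x): lon ⌊1.9283/0.0833333⌋ = 23 → x; lat ⌊0.9422/0.0416667⌋ = 22 → w.

GO12xw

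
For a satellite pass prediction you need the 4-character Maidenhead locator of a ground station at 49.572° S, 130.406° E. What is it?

PE50

Shift to the Maidenhead origin (180°W, 90°S): lon 310.41, lat 40.43.
Field: lon ⌊310.41/20⌋ = 15 → P; lat ⌊40.43/10⌋ = 4 → E.
Square: lon ⌊10.41/2⌋ = 5; lat ⌊0.43/1⌋ = 0.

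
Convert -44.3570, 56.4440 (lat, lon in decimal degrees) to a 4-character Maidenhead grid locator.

LE85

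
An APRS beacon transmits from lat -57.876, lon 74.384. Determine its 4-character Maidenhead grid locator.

Shift to the Maidenhead origin (180°W, 90°S): lon 254.38, lat 32.12.
Field: lon ⌊254.38/20⌋ = 12 → M; lat ⌊32.12/10⌋ = 3 → D.
Square: lon ⌊14.38/2⌋ = 7; lat ⌊2.12/1⌋ = 2.

MD72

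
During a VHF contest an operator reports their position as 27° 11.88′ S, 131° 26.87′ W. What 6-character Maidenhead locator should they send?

CG42gt

Shift to the Maidenhead origin (180°W, 90°S): lon 48.5522, lat 62.8020.
Field (20°×10°, letters A–R): lon ⌊48.5522/20⌋ = 2 → C; lat ⌊62.8020/10⌋ = 6 → G.
Square (2°×1°, digits 0–9): lon ⌊8.5522/2⌋ = 4; lat ⌊2.8020/1⌋ = 2.
Subsquare (5′×2.5′, letters a–x): lon ⌊0.5522/0.0833333⌋ = 6 → g; lat ⌊0.8020/0.0416667⌋ = 19 → t.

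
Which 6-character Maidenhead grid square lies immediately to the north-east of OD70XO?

OD80ap

Longitude subsquare x = 23; +1 → 24, wraps to 0 = a, carry into square.
Longitude square 7; +1 → 8.
Latitude subsquare o = 14; +1 → 15 = p.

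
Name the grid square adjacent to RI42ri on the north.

RI42rj

Latitude subsquare i = 8; +1 → 9 = j.
The longitude characters are unchanged.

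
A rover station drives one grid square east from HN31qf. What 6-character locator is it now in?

HN31rf

Longitude subsquare q = 16; +1 → 17 = r.
The latitude characters are unchanged.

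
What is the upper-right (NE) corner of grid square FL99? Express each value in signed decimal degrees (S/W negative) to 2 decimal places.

30.00, -60.00

Field F=5, L=11: +5·20° lon, +11·10° lat → SW at lon -80°, lat 20°.
Square 9, 9: +9·2° lon, +9·1° lat → SW at lon -62°, lat 29°.
Cell spans 2° lon × 1° lat. NE corner is SW corner plus one full cell.
latitude 30.00, longitude -60.00.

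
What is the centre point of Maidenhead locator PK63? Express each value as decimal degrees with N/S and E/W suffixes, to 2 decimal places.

13.50° N, 133.00° E

Field P=15, K=10: +15·20° lon, +10·10° lat → SW at lon 120°, lat 10°.
Square 6, 3: +6·2° lon, +3·1° lat → SW at lon 132°, lat 13°.
Cell spans 2° lon × 1° lat. Centre is SW corner plus half of each.
latitude 13.50° N, longitude 133.00° E.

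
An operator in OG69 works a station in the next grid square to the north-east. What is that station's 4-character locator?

Longitude square 6; +1 → 7.
Latitude square 9; +1 → 10, wraps to 0, carry into field.
Latitude field G = 6; +1 → 7 = H.

OH70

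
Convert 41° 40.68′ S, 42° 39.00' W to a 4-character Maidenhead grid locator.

GE88

Add 180° to longitude and 90° to latitude: 137.35, 48.32.
Field (20°×10°, letters A–R): lon ⌊137.35/20⌋ = 6 → G; lat ⌊48.32/10⌋ = 4 → E.
Square (2°×1°, digits 0–9): lon ⌊17.35/2⌋ = 8; lat ⌊8.32/1⌋ = 8.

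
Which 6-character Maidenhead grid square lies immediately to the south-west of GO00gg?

GO00ff

Longitude subsquare g = 6; −1 → 5 = f.
Latitude subsquare g = 6; −1 → 5 = f.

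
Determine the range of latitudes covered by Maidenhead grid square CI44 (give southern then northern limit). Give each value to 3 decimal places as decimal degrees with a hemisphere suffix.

6.000° S, 5.000° S

Field C=2, I=8: +2·20° lon, +8·10° lat → SW at lon -140°, lat -10°.
Square 4, 4: +4·2° lon, +4·1° lat → SW at lon -132°, lat -6°.
Cell spans 2° lon × 1° lat.
south 6.000° S, north 5.000° S.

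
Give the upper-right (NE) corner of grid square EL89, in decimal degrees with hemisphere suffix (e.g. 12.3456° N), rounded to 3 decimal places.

30.000° N, 82.000° W

Field E=4, L=11: +4·20° lon, +11·10° lat → SW at lon -100°, lat 20°.
Square 8, 9: +8·2° lon, +9·1° lat → SW at lon -84°, lat 29°.
Cell spans 2° lon × 1° lat. NE corner is SW corner plus one full cell.
latitude 30.000° N, longitude 82.000° W.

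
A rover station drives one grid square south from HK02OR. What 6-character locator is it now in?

Latitude subsquare r = 17; −1 → 16 = q.
The longitude characters are unchanged.

HK02oq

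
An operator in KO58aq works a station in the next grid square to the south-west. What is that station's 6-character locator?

KO48xp

Longitude subsquare a = 0; −1 → -1, wraps to 23 = x, carry into square.
Longitude square 5; −1 → 4.
Latitude subsquare q = 16; −1 → 15 = p.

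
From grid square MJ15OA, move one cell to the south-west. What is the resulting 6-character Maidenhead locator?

MJ14nx

Longitude subsquare o = 14; −1 → 13 = n.
Latitude subsquare a = 0; −1 → -1, wraps to 23 = x, carry into square.
Latitude square 5; −1 → 4.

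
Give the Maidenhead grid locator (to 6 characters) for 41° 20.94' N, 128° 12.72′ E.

Offset from 180°W / 90°S: lon 308.2120°, lat 131.3490°.
Field (20°×10°, letters A–R): 308.2120/20 → 15 → P, 131.3490/10 → 13 → N; chars PN.
Square (2°×1°, digits 0–9): 8.2120/2 → 4, 1.3490/1 → 1; chars 41.
Subsquare (5′×2.5′, letters a–x): 0.2120/0.0833333 → 2 → c, 0.3490/0.0416667 → 8 → i; chars ci.

PN41ci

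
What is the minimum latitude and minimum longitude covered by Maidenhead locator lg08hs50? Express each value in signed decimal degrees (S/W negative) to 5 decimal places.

-21.25000, 40.62500

Field L=11, G=6: +11·20° lon, +6·10° lat → SW at lon 40°, lat -30°.
Square 0, 8: +0·2° lon, +8·1° lat → SW at lon 40°, lat -22°.
Subsquare h=7, s=18: +7·0.0833333° lon, +18·0.0416667° lat → SW at lon 40.5833°, lat -21.25°.
Extended square 5, 0: +5·0.00833333° lon, +0·0.00416667° lat → SW at lon 40.625°, lat -21.25°.
latitude -21.25000, longitude 40.62500.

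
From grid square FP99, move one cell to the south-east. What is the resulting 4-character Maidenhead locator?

Longitude square 9; +1 → 10, wraps to 0, carry into field.
Longitude field F = 5; +1 → 6 = G.
Latitude square 9; −1 → 8.

GP08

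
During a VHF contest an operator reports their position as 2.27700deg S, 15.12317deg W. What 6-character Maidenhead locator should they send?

Shift to the Maidenhead origin (180°W, 90°S): lon 164.8768, lat 87.7230.
Field: lon ⌊164.8768/20⌋ = 8 → I; lat ⌊87.7230/10⌋ = 8 → I.
Square: lon ⌊4.8768/2⌋ = 2; lat ⌊7.7230/1⌋ = 7.
Subsquare: lon ⌊0.8768/0.0833333⌋ = 10 → k; lat ⌊0.7230/0.0416667⌋ = 17 → r.

II27kr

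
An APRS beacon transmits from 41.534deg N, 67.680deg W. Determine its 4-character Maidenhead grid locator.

Offset from 180°W / 90°S: lon 112.32°, lat 131.53°.
Field (20°×10°, letters A–R): lon ⌊112.32/20⌋ = 5 → F; lat ⌊131.53/10⌋ = 13 → N.
Square (2°×1°, digits 0–9): lon ⌊12.32/2⌋ = 6; lat ⌊1.53/1⌋ = 1.

FN61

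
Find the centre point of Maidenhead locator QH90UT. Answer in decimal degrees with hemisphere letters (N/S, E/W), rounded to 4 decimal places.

Field Q=16, H=7: +16·20° lon, +7·10° lat → SW at lon 140°, lat -20°.
Square 9, 0: +9·2° lon, +0·1° lat → SW at lon 158°, lat -20°.
Subsquare u=20, t=19: +20·0.0833333° lon, +19·0.0416667° lat → SW at lon 159.667°, lat -19.2083°.
Cell spans 0.0833333° lon × 0.0416667° lat. Centre is SW corner plus half of each.
latitude 19.1875° S, longitude 159.7083° E.

19.1875° S, 159.7083° E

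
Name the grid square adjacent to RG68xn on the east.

Longitude subsquare x = 23; +1 → 24, wraps to 0 = a, carry into square.
Longitude square 6; +1 → 7.
The latitude characters are unchanged.

RG78an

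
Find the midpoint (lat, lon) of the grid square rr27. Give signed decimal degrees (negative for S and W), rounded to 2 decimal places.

Field R=17, R=17: +17·20° lon, +17·10° lat → SW at lon 160°, lat 80°.
Square 2, 7: +2·2° lon, +7·1° lat → SW at lon 164°, lat 87°.
Cell spans 2° lon × 1° lat. Centre is SW corner plus half of each.
latitude 87.50, longitude 165.00.

87.50, 165.00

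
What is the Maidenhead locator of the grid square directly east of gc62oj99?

Longitude extended square 9; +1 → 10, wraps to 0, carry into subsquare.
Longitude subsquare o = 14; +1 → 15 = p.
The latitude characters are unchanged.

GC62pj09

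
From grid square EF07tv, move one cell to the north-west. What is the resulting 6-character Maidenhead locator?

Longitude subsquare t = 19; −1 → 18 = s.
Latitude subsquare v = 21; +1 → 22 = w.

EF07sw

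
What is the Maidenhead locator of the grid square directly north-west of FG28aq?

Longitude subsquare a = 0; −1 → -1, wraps to 23 = x, carry into square.
Longitude square 2; −1 → 1.
Latitude subsquare q = 16; +1 → 17 = r.

FG18xr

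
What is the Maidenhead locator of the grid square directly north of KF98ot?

Latitude subsquare t = 19; +1 → 20 = u.
The longitude characters are unchanged.

KF98ou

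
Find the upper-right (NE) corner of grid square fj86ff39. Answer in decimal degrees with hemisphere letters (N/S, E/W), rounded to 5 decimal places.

6.25000° N, 63.55000° W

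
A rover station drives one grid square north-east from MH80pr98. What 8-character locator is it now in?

MH80qr09

Longitude extended square 9; +1 → 10, wraps to 0, carry into subsquare.
Longitude subsquare p = 15; +1 → 16 = q.
Latitude extended square 8; +1 → 9.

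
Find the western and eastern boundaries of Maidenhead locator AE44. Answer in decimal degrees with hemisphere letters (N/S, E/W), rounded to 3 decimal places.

172.000° W, 170.000° W

Field A=0, E=4: +0·20° lon, +4·10° lat → SW at lon -180°, lat -50°.
Square 4, 4: +4·2° lon, +4·1° lat → SW at lon -172°, lat -46°.
Cell spans 2° lon × 1° lat.
west 172.000° W, east 170.000° W.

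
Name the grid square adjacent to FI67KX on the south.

Latitude subsquare x = 23; −1 → 22 = w.
The longitude characters are unchanged.

FI67kw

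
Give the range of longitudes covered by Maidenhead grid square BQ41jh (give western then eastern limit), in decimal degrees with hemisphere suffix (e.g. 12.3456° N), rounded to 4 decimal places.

151.2500° W, 151.1667° W

Field B=1, Q=16: +1·20° lon, +16·10° lat → SW at lon -160°, lat 70°.
Square 4, 1: +4·2° lon, +1·1° lat → SW at lon -152°, lat 71°.
Subsquare j=9, h=7: +9·0.0833333° lon, +7·0.0416667° lat → SW at lon -151.25°, lat 71.2917°.
Cell spans 0.0833333° lon × 0.0416667° lat.
west 151.2500° W, east 151.1667° W.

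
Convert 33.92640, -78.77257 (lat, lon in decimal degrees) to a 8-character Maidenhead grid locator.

FM03ow72

Offset from 180°W / 90°S: lon 101.22743°, lat 123.92640°.
Field: 101.22743/20 → 5 → F, 123.92640/10 → 12 → M; chars FM.
Square: 1.22743/2 → 0, 3.92640/1 → 3; chars 03.
Subsquare: 1.22743/0.0833333 → 14 → o, 0.92640/0.0416667 → 22 → w; chars ow.
Extended square: 0.06076/0.00833333 → 7, 0.00973/0.00416667 → 2; chars 72.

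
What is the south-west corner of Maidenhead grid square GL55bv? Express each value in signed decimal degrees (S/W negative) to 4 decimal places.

25.8750, -49.9167

Field G=6, L=11: +6·20° lon, +11·10° lat → SW at lon -60°, lat 20°.
Square 5, 5: +5·2° lon, +5·1° lat → SW at lon -50°, lat 25°.
Subsquare b=1, v=21: +1·0.0833333° lon, +21·0.0416667° lat → SW at lon -49.9167°, lat 25.875°.
latitude 25.8750, longitude -49.9167.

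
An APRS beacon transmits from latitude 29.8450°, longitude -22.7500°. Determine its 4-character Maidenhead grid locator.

HL89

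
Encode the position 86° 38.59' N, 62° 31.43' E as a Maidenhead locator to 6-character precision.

Offset from 180°W / 90°S: lon 242.5238°, lat 176.6432°.
Field: lon ⌊242.5238/20⌋ = 12 → M; lat ⌊176.6432/10⌋ = 17 → R.
Square: lon ⌊2.5238/2⌋ = 1; lat ⌊6.6432/1⌋ = 6.
Subsquare: lon ⌊0.5238/0.0833333⌋ = 6 → g; lat ⌊0.6432/0.0416667⌋ = 15 → p.

MR16gp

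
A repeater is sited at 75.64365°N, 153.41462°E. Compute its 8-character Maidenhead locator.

QQ65qp94

Offset from 180°W / 90°S: lon 333.41462°, lat 165.64365°.
Field: lon ⌊333.41462/20⌋ = 16 → Q; lat ⌊165.64365/10⌋ = 16 → Q.
Square: lon ⌊13.41462/2⌋ = 6; lat ⌊5.64365/1⌋ = 5.
Subsquare: lon ⌊1.41462/0.0833333⌋ = 16 → q; lat ⌊0.64365/0.0416667⌋ = 15 → p.
Extended square: lon ⌊0.08129/0.00833333⌋ = 9; lat ⌊0.01865/0.00416667⌋ = 4.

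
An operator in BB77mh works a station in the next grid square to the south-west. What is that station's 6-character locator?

BB77lg

Longitude subsquare m = 12; −1 → 11 = l.
Latitude subsquare h = 7; −1 → 6 = g.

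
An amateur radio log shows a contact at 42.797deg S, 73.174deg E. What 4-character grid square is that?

ME67

Offset from 180°W / 90°S: lon 253.17°, lat 47.20°.
Field: lon ⌊253.17/20⌋ = 12 → M; lat ⌊47.20/10⌋ = 4 → E.
Square: lon ⌊13.17/2⌋ = 6; lat ⌊7.20/1⌋ = 7.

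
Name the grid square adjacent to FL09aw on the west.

Longitude subsquare a = 0; −1 → -1, wraps to 23 = x, carry into square.
Longitude square 0; −1 → -1, wraps to 9, carry into field.
Longitude field F = 5; −1 → 4 = E.
The latitude characters are unchanged.

EL99xw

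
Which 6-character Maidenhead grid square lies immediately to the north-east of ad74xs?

Longitude subsquare x = 23; +1 → 24, wraps to 0 = a, carry into square.
Longitude square 7; +1 → 8.
Latitude subsquare s = 18; +1 → 19 = t.

AD84at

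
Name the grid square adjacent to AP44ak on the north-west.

AP34xl

Longitude subsquare a = 0; −1 → -1, wraps to 23 = x, carry into square.
Longitude square 4; −1 → 3.
Latitude subsquare k = 10; +1 → 11 = l.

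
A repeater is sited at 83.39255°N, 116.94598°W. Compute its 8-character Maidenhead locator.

DR13mj64

Offset from 180°W / 90°S: lon 63.05402°, lat 173.39255°.
Field: lon ⌊63.05402/20⌋ = 3 → D; lat ⌊173.39255/10⌋ = 17 → R.
Square: lon ⌊3.05402/2⌋ = 1; lat ⌊3.39255/1⌋ = 3.
Subsquare: lon ⌊1.05402/0.0833333⌋ = 12 → m; lat ⌊0.39255/0.0416667⌋ = 9 → j.
Extended square: lon ⌊0.05402/0.00833333⌋ = 6; lat ⌊0.01755/0.00416667⌋ = 4.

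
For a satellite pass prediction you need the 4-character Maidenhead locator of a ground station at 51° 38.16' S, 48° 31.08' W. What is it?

Offset from 180°W / 90°S: lon 131.48°, lat 38.36°.
Field (20°×10°, letters A–R): lon ⌊131.48/20⌋ = 6 → G; lat ⌊38.36/10⌋ = 3 → D.
Square (2°×1°, digits 0–9): lon ⌊11.48/2⌋ = 5; lat ⌊8.36/1⌋ = 8.

GD58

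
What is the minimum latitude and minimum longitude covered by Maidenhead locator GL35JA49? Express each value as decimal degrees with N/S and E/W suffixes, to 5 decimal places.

25.03750° N, 53.21667° W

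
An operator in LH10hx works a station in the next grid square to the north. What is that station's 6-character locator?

Latitude subsquare x = 23; +1 → 24, wraps to 0 = a, carry into square.
Latitude square 0; +1 → 1.
The longitude characters are unchanged.

LH11ha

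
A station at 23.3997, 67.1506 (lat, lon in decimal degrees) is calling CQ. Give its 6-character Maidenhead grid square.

Shift to the Maidenhead origin (180°W, 90°S): lon 247.1506, lat 113.3997.
Field: 247.1506/20 → 12 → M, 113.3997/10 → 11 → L; chars ML.
Square: 7.1506/2 → 3, 3.3997/1 → 3; chars 33.
Subsquare: 1.1506/0.0833333 → 13 → n, 0.3997/0.0416667 → 9 → j; chars nj.

ML33nj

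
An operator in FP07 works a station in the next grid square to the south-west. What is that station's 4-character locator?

Longitude square 0; −1 → -1, wraps to 9, carry into field.
Longitude field F = 5; −1 → 4 = E.
Latitude square 7; −1 → 6.

EP96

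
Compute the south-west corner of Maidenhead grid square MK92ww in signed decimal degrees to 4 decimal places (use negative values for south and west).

Field M=12, K=10: +12·20° lon, +10·10° lat → SW at lon 60°, lat 10°.
Square 9, 2: +9·2° lon, +2·1° lat → SW at lon 78°, lat 12°.
Subsquare w=22, w=22: +22·0.0833333° lon, +22·0.0416667° lat → SW at lon 79.8333°, lat 12.9167°.
latitude 12.9167, longitude 79.8333.

12.9167, 79.8333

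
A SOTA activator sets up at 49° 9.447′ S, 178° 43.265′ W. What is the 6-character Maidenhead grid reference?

AE00pu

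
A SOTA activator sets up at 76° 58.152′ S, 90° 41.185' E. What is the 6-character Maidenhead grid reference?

NB53ia

Shift to the Maidenhead origin (180°W, 90°S): lon 270.6864, lat 13.0308.
Field (20°×10°, letters A–R): 270.6864/20 → 13 → N, 13.0308/10 → 1 → B; chars NB.
Square (2°×1°, digits 0–9): 10.6864/2 → 5, 3.0308/1 → 3; chars 53.
Subsquare (5′×2.5′, letters a–x): 0.6864/0.0833333 → 8 → i, 0.0308/0.0416667 → 0 → a; chars ia.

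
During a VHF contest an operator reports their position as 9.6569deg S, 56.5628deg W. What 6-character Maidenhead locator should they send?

GI10ri

Add 180° to longitude and 90° to latitude: 123.4372, 80.3431.
Field: lon ⌊123.4372/20⌋ = 6 → G; lat ⌊80.3431/10⌋ = 8 → I.
Square: lon ⌊3.4372/2⌋ = 1; lat ⌊0.3431/1⌋ = 0.
Subsquare: lon ⌊1.4372/0.0833333⌋ = 17 → r; lat ⌊0.3431/0.0416667⌋ = 8 → i.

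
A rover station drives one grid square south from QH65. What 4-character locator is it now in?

Latitude square 5; −1 → 4.
The longitude characters are unchanged.

QH64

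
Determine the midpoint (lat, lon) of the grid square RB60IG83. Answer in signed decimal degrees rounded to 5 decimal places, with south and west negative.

-79.73542, 172.73750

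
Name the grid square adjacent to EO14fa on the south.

Latitude subsquare a = 0; −1 → -1, wraps to 23 = x, carry into square.
Latitude square 4; −1 → 3.
The longitude characters are unchanged.

EO13fx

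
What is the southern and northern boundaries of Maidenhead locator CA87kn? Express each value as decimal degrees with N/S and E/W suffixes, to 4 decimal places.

82.4583° S, 82.4167° S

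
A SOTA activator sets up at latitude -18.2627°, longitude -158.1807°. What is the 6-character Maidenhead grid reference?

BH01vr

Offset from 180°W / 90°S: lon 21.8193°, lat 71.7373°.
Field (20°×10°, letters A–R): 21.8193/20 → 1 → B, 71.7373/10 → 7 → H; chars BH.
Square (2°×1°, digits 0–9): 1.8193/2 → 0, 1.7373/1 → 1; chars 01.
Subsquare (5′×2.5′, letters a–x): 1.8193/0.0833333 → 21 → v, 0.7373/0.0416667 → 17 → r; chars vr.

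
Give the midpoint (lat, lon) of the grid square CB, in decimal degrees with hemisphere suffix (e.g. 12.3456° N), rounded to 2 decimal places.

75.00° S, 130.00° W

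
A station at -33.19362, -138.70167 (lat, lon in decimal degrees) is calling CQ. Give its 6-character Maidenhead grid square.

CF06pt

Add 180° to longitude and 90° to latitude: 41.2983, 56.8064.
Field: 41.2983/20 → 2 → C, 56.8064/10 → 5 → F; chars CF.
Square: 1.2983/2 → 0, 6.8064/1 → 6; chars 06.
Subsquare: 1.2983/0.0833333 → 15 → p, 0.8064/0.0416667 → 19 → t; chars pt.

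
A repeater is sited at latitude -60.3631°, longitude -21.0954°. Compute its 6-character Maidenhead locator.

Add 180° to longitude and 90° to latitude: 158.9046, 29.6369.
Field: lon ⌊158.9046/20⌋ = 7 → H; lat ⌊29.6369/10⌋ = 2 → C.
Square: lon ⌊18.9046/2⌋ = 9; lat ⌊9.6369/1⌋ = 9.
Subsquare: lon ⌊0.9046/0.0833333⌋ = 10 → k; lat ⌊0.6369/0.0416667⌋ = 15 → p.

HC99kp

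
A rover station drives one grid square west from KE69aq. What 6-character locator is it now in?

Longitude subsquare a = 0; −1 → -1, wraps to 23 = x, carry into square.
Longitude square 6; −1 → 5.
The latitude characters are unchanged.

KE59xq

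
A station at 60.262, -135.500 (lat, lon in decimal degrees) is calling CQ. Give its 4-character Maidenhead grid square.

CP20

Offset from 180°W / 90°S: lon 44.50°, lat 150.26°.
Field (20°×10°, letters A–R): lon ⌊44.50/20⌋ = 2 → C; lat ⌊150.26/10⌋ = 15 → P.
Square (2°×1°, digits 0–9): lon ⌊4.50/2⌋ = 2; lat ⌊0.26/1⌋ = 0.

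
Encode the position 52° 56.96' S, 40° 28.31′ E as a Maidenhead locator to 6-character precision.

LD07fb

Shift to the Maidenhead origin (180°W, 90°S): lon 220.4718, lat 37.0507.
Field: lon ⌊220.4718/20⌋ = 11 → L; lat ⌊37.0507/10⌋ = 3 → D.
Square: lon ⌊0.4718/2⌋ = 0; lat ⌊7.0507/1⌋ = 7.
Subsquare: lon ⌊0.4718/0.0833333⌋ = 5 → f; lat ⌊0.0507/0.0416667⌋ = 1 → b.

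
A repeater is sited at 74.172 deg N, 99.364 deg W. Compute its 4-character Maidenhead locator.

Offset from 180°W / 90°S: lon 80.64°, lat 164.17°.
Field: lon ⌊80.64/20⌋ = 4 → E; lat ⌊164.17/10⌋ = 16 → Q.
Square: lon ⌊0.64/2⌋ = 0; lat ⌊4.17/1⌋ = 4.

EQ04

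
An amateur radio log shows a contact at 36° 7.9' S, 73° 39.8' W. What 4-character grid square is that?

FF33

Add 180° to longitude and 90° to latitude: 106.34, 53.87.
Field: 106.34/20 → 5 → F, 53.87/10 → 5 → F; chars FF.
Square: 6.34/2 → 3, 3.87/1 → 3; chars 33.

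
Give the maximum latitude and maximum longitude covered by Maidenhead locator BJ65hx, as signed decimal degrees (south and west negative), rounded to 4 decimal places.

Field B=1, J=9: +1·20° lon, +9·10° lat → SW at lon -160°, lat 0°.
Square 6, 5: +6·2° lon, +5·1° lat → SW at lon -148°, lat 5°.
Subsquare h=7, x=23: +7·0.0833333° lon, +23·0.0416667° lat → SW at lon -147.417°, lat 5.95833°.
Cell spans 0.0833333° lon × 0.0416667° lat. NE corner is SW corner plus one full cell.
latitude 6.0000, longitude -147.3333.

6.0000, -147.3333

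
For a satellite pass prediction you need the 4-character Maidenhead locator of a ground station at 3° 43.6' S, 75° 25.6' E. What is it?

MI76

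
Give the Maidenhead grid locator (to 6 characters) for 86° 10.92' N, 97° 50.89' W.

ER16be

Add 180° to longitude and 90° to latitude: 82.1518, 176.1820.
Field (20°×10°, letters A–R): lon ⌊82.1518/20⌋ = 4 → E; lat ⌊176.1820/10⌋ = 17 → R.
Square (2°×1°, digits 0–9): lon ⌊2.1518/2⌋ = 1; lat ⌊6.1820/1⌋ = 6.
Subsquare (5′×2.5′, letters a–x): lon ⌊0.1518/0.0833333⌋ = 1 → b; lat ⌊0.1820/0.0416667⌋ = 4 → e.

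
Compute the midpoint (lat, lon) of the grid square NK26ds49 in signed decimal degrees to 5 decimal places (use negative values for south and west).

16.78958, 84.28750

Field N=13, K=10: +13·20° lon, +10·10° lat → SW at lon 80°, lat 10°.
Square 2, 6: +2·2° lon, +6·1° lat → SW at lon 84°, lat 16°.
Subsquare d=3, s=18: +3·0.0833333° lon, +18·0.0416667° lat → SW at lon 84.25°, lat 16.75°.
Extended square 4, 9: +4·0.00833333° lon, +9·0.00416667° lat → SW at lon 84.2833°, lat 16.7875°.
Cell spans 0.00833333° lon × 0.00416667° lat. Centre is SW corner plus half of each.
latitude 16.78958, longitude 84.28750.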